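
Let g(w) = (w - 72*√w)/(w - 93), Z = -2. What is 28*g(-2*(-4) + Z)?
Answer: -56/29 + 672*√6/29 ≈ 54.830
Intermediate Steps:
g(w) = (w - 72*√w)/(-93 + w)
28*g(-2*(-4) + Z) = 28*(((-2*(-4) - 2) - 72*√(-2*(-4) - 2))/(-93 + (-2*(-4) - 2))) = 28*(((8 - 2) - 72*√(8 - 2))/(-93 + (8 - 2))) = 28*((6 - 72*√6)/(-93 + 6)) = 28*((6 - 72*√6)/(-87)) = 28*(-(6 - 72*√6)/87) = 28*(-2/29 + 24*√6/29) = -56/29 + 672*√6/29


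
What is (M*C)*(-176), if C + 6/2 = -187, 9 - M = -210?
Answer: 7323360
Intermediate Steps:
M = 219 (M = 9 - 1*(-210) = 9 + 210 = 219)
C = -190 (C = -3 - 187 = -190)
(M*C)*(-176) = (219*(-190))*(-176) = -41610*(-176) = 7323360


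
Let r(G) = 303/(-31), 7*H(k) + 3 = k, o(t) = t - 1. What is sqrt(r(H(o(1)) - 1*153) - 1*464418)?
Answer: I*sqrt(446315091)/31 ≈ 681.49*I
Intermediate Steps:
o(t) = -1 + t
H(k) = -3/7 + k/7
r(G) = -303/31 (r(G) = 303*(-1/31) = -303/31)
sqrt(r(H(o(1)) - 1*153) - 1*464418) = sqrt(-303/31 - 1*464418) = sqrt(-303/31 - 464418) = sqrt(-14397261/31) = I*sqrt(446315091)/31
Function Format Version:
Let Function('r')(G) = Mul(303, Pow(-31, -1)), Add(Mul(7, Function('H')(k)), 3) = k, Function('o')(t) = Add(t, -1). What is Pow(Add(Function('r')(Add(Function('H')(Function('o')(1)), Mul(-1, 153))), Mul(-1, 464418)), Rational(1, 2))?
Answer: Mul(Rational(1, 31), I, Pow(446315091, Rational(1, 2))) ≈ Mul(681.49, I)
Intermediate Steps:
Function('o')(t) = Add(-1, t)
Function('H')(k) = Add(Rational(-3, 7), Mul(Rational(1, 7), k))
Function('r')(G) = Rational(-303, 31) (Function('r')(G) = Mul(303, Rational(-1, 31)) = Rational(-303, 31))
Pow(Add(Function('r')(Add(Function('H')(Function('o')(1)), Mul(-1, 153))), Mul(-1, 464418)), Rational(1, 2)) = Pow(Add(Rational(-303, 31), Mul(-1, 464418)), Rational(1, 2)) = Pow(Add(Rational(-303, 31), -464418), Rational(1, 2)) = Pow(Rational(-14397261, 31), Rational(1, 2)) = Mul(Rational(1, 31), I, Pow(446315091, Rational(1, 2)))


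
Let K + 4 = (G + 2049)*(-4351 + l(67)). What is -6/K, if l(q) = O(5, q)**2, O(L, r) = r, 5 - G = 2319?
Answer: 3/18287 ≈ 0.00016405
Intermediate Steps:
G = -2314 (G = 5 - 1*2319 = 5 - 2319 = -2314)
l(q) = q**2
K = -36574 (K = -4 + (-2314 + 2049)*(-4351 + 67**2) = -4 - 265*(-4351 + 4489) = -4 - 265*138 = -4 - 36570 = -36574)
-6/K = -6/(-36574) = -6*(-1/36574) = 3/18287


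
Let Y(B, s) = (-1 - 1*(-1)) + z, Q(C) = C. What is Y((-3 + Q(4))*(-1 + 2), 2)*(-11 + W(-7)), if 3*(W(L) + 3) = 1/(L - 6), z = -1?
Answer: 547/39 ≈ 14.026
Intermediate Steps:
W(L) = -3 + 1/(3*(-6 + L)) (W(L) = -3 + 1/(3*(L - 6)) = -3 + 1/(3*(-6 + L)))
Y(B, s) = -1 (Y(B, s) = (-1 - 1*(-1)) - 1 = (-1 + 1) - 1 = 0 - 1 = -1)
Y((-3 + Q(4))*(-1 + 2), 2)*(-11 + W(-7)) = -(-11 + (55 - 9*(-7))/(3*(-6 - 7))) = -(-11 + (⅓)*(55 + 63)/(-13)) = -(-11 + (⅓)*(-1/13)*118) = -(-11 - 118/39) = -1*(-547/39) = 547/39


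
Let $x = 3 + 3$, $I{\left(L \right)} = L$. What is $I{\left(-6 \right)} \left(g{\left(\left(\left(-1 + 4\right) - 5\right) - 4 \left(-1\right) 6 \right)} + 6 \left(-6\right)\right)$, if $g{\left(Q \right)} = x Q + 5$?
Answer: $-606$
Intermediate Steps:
$x = 6$
$g{\left(Q \right)} = 5 + 6 Q$ ($g{\left(Q \right)} = 6 Q + 5 = 5 + 6 Q$)
$I{\left(-6 \right)} \left(g{\left(\left(\left(-1 + 4\right) - 5\right) - 4 \left(-1\right) 6 \right)} + 6 \left(-6\right)\right) = - 6 \left(\left(5 + 6 \left(\left(\left(-1 + 4\right) - 5\right) - 4 \left(-1\right) 6\right)\right) + 6 \left(-6\right)\right) = - 6 \left(\left(5 + 6 \left(\left(3 - 5\right) - \left(-4\right) 6\right)\right) - 36\right) = - 6 \left(\left(5 + 6 \left(-2 - -24\right)\right) - 36\right) = - 6 \left(\left(5 + 6 \left(-2 + 24\right)\right) - 36\right) = - 6 \left(\left(5 + 6 \cdot 22\right) - 36\right) = - 6 \left(\left(5 + 132\right) - 36\right) = - 6 \left(137 - 36\right) = \left(-6\right) 101 = -606$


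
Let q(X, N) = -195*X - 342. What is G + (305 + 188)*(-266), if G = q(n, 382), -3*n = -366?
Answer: -155270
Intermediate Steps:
n = 122 (n = -⅓*(-366) = 122)
q(X, N) = -342 - 195*X
G = -24132 (G = -342 - 195*122 = -342 - 23790 = -24132)
G + (305 + 188)*(-266) = -24132 + (305 + 188)*(-266) = -24132 + 493*(-266) = -24132 - 131138 = -155270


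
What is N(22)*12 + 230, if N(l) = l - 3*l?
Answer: -298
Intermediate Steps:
N(l) = -2*l
N(22)*12 + 230 = -2*22*12 + 230 = -44*12 + 230 = -528 + 230 = -298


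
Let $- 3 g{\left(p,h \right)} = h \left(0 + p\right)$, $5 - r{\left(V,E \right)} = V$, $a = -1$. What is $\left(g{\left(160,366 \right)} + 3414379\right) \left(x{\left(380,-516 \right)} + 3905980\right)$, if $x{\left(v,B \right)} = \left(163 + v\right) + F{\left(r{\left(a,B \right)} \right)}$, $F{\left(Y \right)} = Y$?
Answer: $13262115134411$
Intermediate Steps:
$r{\left(V,E \right)} = 5 - V$
$g{\left(p,h \right)} = - \frac{h p}{3}$ ($g{\left(p,h \right)} = - \frac{h \left(0 + p\right)}{3} = - \frac{h p}{3}$)
$x{\left(v,B \right)} = 169 + v$ ($x{\left(v,B \right)} = \left(163 + v\right) + \left(5 - -1\right) = \left(163 + v\right) + \left(5 + 1\right) = \left(163 + v\right) + 6 = 169 + v$)
$\left(g{\left(160,366 \right)} + 3414379\right) \left(x{\left(380,-516 \right)} + 3905980\right) = \left(\left(- \frac{1}{3}\right) 366 \cdot 160 + 3414379\right) \left(\left(169 + 380\right) + 3905980\right) = \left(-19520 + 3414379\right) \left(549 + 3905980\right) = 3394859 \cdot 3906529 = 13262115134411$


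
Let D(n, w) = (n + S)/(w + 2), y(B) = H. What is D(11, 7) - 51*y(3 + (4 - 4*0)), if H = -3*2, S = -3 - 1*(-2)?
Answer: 2764/9 ≈ 307.11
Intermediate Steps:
S = -1 (S = -3 + 2 = -1)
H = -6
y(B) = -6
D(n, w) = (-1 + n)/(2 + w) (D(n, w) = (n - 1)/(w + 2) = (-1 + n)/(2 + w))
D(11, 7) - 51*y(3 + (4 - 4*0)) = (-1 + 11)/(2 + 7) - 51*(-6) = 10/9 + 306 = 2764/9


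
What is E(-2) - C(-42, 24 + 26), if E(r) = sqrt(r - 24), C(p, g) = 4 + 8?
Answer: -12 + I*sqrt(26) ≈ -12.0 + 5.099*I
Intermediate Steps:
C(p, g) = 12
E(r) = sqrt(-24 + r)
E(-2) - C(-42, 24 + 26) = sqrt(-24 - 2) - 1*12 = sqrt(-26) - 12 = I*sqrt(26) - 12 = -12 + I*sqrt(26)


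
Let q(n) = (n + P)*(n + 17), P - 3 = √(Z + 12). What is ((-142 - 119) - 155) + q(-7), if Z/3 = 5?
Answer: -456 + 30*√3 ≈ -404.04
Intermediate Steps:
Z = 15 (Z = 3*5 = 15)
P = 3 + 3*√3 (P = 3 + √(15 + 12) = 3 + √27 = 3 + 3*√3 ≈ 8.1962)
q(n) = (17 + n)*(3 + n + 3*√3) (q(n) = (n + (3 + 3*√3))*(n + 17) = (3 + n + 3*√3)*(17 + n) = (17 + n)*(3 + n + 3*√3))
((-142 - 119) - 155) + q(-7) = ((-142 - 119) - 155) + (51 + (-7)² + 20*(-7) + 51*√3 + 3*(-7)*√3) = (-261 - 155) + (51 + 49 - 140 + 51*√3 - 21*√3) = -416 + (-40 + 30*√3) = -456 + 30*√3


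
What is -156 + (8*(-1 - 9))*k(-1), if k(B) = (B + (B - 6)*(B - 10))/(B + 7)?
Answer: -3508/3 ≈ -1169.3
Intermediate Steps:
k(B) = (B + (-10 + B)*(-6 + B))/(7 + B) (k(B) = (B + (-6 + B)*(-10 + B))/(7 + B) = (B + (-10 + B)*(-6 + B))/(7 + B))
-156 + (8*(-1 - 9))*k(-1) = -156 + (8*(-1 - 9))*((60 + (-1)² - 15*(-1))/(7 - 1)) = -156 + (8*(-10))*((60 + 1 + 15)/6) = -156 - 40*76/3 = -156 - 80*38/3 = -156 - 3040/3 = -3508/3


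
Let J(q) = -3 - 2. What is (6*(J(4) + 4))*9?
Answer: -54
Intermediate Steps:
J(q) = -5
(6*(J(4) + 4))*9 = (6*(-5 + 4))*9 = (6*(-1))*9 = -6*9 = -54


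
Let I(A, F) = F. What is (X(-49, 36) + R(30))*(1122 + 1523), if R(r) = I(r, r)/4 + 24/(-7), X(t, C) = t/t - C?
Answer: -1145285/14 ≈ -81806.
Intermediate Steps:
X(t, C) = 1 - C
R(r) = -24/7 + r/4 (R(r) = r/4 + 24/(-7) = r*(¼) + 24*(-⅐) = r/4 - 24/7 = -24/7 + r/4)
(X(-49, 36) + R(30))*(1122 + 1523) = ((1 - 1*36) + (-24/7 + (¼)*30))*(1122 + 1523) = ((1 - 36) + (-24/7 + 15/2))*2645 = (-35 + 57/14)*2645 = -433/14*2645 = -1145285/14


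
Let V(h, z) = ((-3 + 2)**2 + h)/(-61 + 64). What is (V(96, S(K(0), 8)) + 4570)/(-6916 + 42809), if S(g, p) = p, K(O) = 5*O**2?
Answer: 13807/107679 ≈ 0.12822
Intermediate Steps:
V(h, z) = 1/3 + h/3 (V(h, z) = ((-1)**2 + h)/3 = (1 + h)*(1/3) = 1/3 + h/3)
(V(96, S(K(0), 8)) + 4570)/(-6916 + 42809) = ((1/3 + (1/3)*96) + 4570)/(-6916 + 42809) = ((1/3 + 32) + 4570)/35893 = (97/3 + 4570)*(1/35893) = (13807/3)*(1/35893) = 13807/107679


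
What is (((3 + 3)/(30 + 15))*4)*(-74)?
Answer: -592/15 ≈ -39.467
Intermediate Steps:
(((3 + 3)/(30 + 15))*4)*(-74) = ((6/45)*4)*(-74) = ((6*(1/45))*4)*(-74) = ((2/15)*4)*(-74) = (8/15)*(-74) = -592/15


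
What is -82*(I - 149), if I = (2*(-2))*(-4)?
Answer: 10906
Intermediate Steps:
I = 16 (I = -4*(-4) = 16)
-82*(I - 149) = -82*(16 - 149) = -82*(-133) = 10906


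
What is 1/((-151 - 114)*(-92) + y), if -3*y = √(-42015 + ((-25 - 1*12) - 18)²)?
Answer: 21942/534949859 + 3*I*√38990/5349498590 ≈ 4.1017e-5 + 1.1073e-7*I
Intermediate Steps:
y = -I*√38990/3 (y = -√(-42015 + ((-25 - 1*12) - 18)²)/3 = -√(-42015 + ((-25 - 12) - 18)²)/3 = -√(-42015 + (-37 - 18)²)/3 = -√(-42015 + (-55)²)/3 = -√(-42015 + 3025)/3 = -I*√38990/3 ≈ -65.82*I)
1/((-151 - 114)*(-92) + y) = 1/((-151 - 114)*(-92) - I*√38990/3) = 1/(-265*(-92) - I*√38990/3) = 1/(24380 - I*√38990/3)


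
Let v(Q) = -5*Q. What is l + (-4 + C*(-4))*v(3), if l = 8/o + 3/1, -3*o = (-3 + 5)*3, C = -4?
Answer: -181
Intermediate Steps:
o = -2 (o = -(-3 + 5)*3/3 = -2*3/3 = -1/3*6 = -2)
l = -1 (l = 8/(-2) + 3/1 = 8*(-1/2) + 3*1 = -4 + 3 = -1)
l + (-4 + C*(-4))*v(3) = -1 + (-4 - 4*(-4))*(-5*3) = -1 + (-4 + 16)*(-15) = -1 + 12*(-15) = -1 - 180 = -181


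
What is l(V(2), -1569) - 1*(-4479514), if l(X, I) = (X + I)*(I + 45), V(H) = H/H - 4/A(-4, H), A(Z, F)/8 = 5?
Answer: 34346492/5 ≈ 6.8693e+6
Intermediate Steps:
A(Z, F) = 40 (A(Z, F) = 8*5 = 40)
V(H) = 9/10 (V(H) = H/H - 4/40 = 1 - 4*1/40 = 1 - 1/10 = 9/10)
l(X, I) = (45 + I)*(I + X) (l(X, I) = (I + X)*(45 + I) = (45 + I)*(I + X))
l(V(2), -1569) - 1*(-4479514) = ((-1569)**2 + 45*(-1569) + 45*(9/10) - 1569*9/10) - 1*(-4479514) = (2461761 - 70605 + 81/2 - 14121/10) + 4479514 = 11948922/5 + 4479514 = 34346492/5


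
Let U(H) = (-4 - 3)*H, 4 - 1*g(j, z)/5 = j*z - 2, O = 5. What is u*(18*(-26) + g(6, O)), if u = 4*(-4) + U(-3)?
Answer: -2940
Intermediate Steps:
g(j, z) = 30 - 5*j*z (g(j, z) = 20 - 5*(j*z - 2) = 20 - 5*(-2 + j*z) = 20 + (10 - 5*j*z) = 30 - 5*j*z)
U(H) = -7*H
u = 5 (u = 4*(-4) - 7*(-3) = -16 + 21 = 5)
u*(18*(-26) + g(6, O)) = 5*(18*(-26) + (30 - 5*6*5)) = 5*(-468 + (30 - 150)) = 5*(-468 - 120) = 5*(-588) = -2940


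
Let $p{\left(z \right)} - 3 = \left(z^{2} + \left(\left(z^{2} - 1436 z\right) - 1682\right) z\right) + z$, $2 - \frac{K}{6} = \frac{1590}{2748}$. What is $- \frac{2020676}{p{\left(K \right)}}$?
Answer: $\frac{6066568964141}{354521137326} \approx 17.112$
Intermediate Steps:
$K = \frac{1953}{229}$ ($K = 12 - 6 \cdot \frac{1590}{2748} = 12 - 6 \cdot 1590 \cdot \frac{1}{2748} = 12 - \frac{795}{229} = \frac{1953}{229} \approx 8.5284$)
$p{\left(z \right)} = 3 + z + z^{2} + z \left(-1682 + z^{2} - 1436 z\right)$ ($p{\left(z \right)} = 3 + \left(\left(z^{2} + \left(\left(z^{2} - 1436 z\right) - 1682\right) z\right) + z\right) = 3 + \left(\left(z^{2} + \left(-1682 + z^{2} - 1436 z\right) z\right) + z\right) = 3 + \left(\left(z^{2} + z \left(-1682 + z^{2} - 1436 z\right)\right) + z\right) = 3 + \left(z + z^{2} + z \left(-1682 + z^{2} - 1436 z\right)\right) = 3 + z + z^{2} + z \left(-1682 + z^{2} - 1436 z\right)$)
$- \frac{2020676}{p{\left(K \right)}} = - \frac{2020676}{3 + \left(\frac{1953}{229}\right)^{3} - \frac{3282993}{229} - 1435 \left(\frac{1953}{229}\right)^{2}} = - \frac{2020676}{3 + \frac{7449150177}{12008989} - \frac{3282993}{229} - \frac{5473389915}{52441}} = - \frac{2020676}{- \frac{1418084549304}{12008989}} = \left(-2020676\right) \left(- \frac{12008989}{1418084549304}\right) = \frac{6066568964141}{354521137326}$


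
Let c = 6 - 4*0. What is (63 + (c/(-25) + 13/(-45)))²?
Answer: 197571136/50625 ≈ 3902.6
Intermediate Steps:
c = 6 (c = 6 + 0 = 6)
(63 + (c/(-25) + 13/(-45)))² = (63 + (6/(-25) + 13/(-45)))² = (63 + (6*(-1/25) + 13*(-1/45)))² = (63 + (-6/25 - 13/45))² = (63 - 119/225)² = (14056/225)² = 197571136/50625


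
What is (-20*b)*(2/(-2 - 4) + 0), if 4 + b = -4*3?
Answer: -320/3 ≈ -106.67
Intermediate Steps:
b = -16 (b = -4 - 4*3 = -4 - 12 = -16)
(-20*b)*(2/(-2 - 4) + 0) = (-20*(-16))*(2/(-2 - 4) + 0) = 320*(2/(-6) + 0) = 320*(-1/6*2 + 0) = 320*(-1/3 + 0) = 320*(-1/3) = -320/3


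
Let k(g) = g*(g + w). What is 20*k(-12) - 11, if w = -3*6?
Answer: 7189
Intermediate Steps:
w = -18
k(g) = g*(-18 + g) (k(g) = g*(g - 18) = g*(-18 + g))
20*k(-12) - 11 = 20*(-12*(-18 - 12)) - 11 = 20*(-12*(-30)) - 11 = 20*360 - 11 = 7200 - 11 = 7189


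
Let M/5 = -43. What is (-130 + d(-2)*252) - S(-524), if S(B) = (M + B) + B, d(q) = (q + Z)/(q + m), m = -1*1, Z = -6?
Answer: 1805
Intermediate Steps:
m = -1
M = -215 (M = 5*(-43) = -215)
d(q) = (-6 + q)/(-1 + q) (d(q) = (q - 6)/(q - 1) = (-6 + q)/(-1 + q))
S(B) = -215 + 2*B (S(B) = (-215 + B) + B = -215 + 2*B)
(-130 + d(-2)*252) - S(-524) = (-130 + ((-6 - 2)/(-1 - 2))*252) - (-215 + 2*(-524)) = (-130 + (-8/(-3))*252) - (-215 - 1048) = (-130 - ⅓*(-8)*252) - 1*(-1263) = (-130 + (8/3)*252) + 1263 = (-130 + 672) + 1263 = 542 + 1263 = 1805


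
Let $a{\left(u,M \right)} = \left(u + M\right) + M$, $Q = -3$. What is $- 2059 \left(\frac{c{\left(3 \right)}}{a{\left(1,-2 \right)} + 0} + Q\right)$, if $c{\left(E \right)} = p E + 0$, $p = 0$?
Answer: $6177$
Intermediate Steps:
$c{\left(E \right)} = 0$ ($c{\left(E \right)} = 0 E + 0 = 0 + 0 = 0$)
$a{\left(u,M \right)} = u + 2 M$ ($a{\left(u,M \right)} = \left(M + u\right) + M = u + 2 M$)
$- 2059 \left(\frac{c{\left(3 \right)}}{a{\left(1,-2 \right)} + 0} + Q\right) = - 2059 \left(\frac{0}{\left(1 + 2 \left(-2\right)\right) + 0} - 3\right) = - 2059 \left(\frac{0}{\left(1 - 4\right) + 0} - 3\right) = - 2059 \left(\frac{0}{-3 + 0} - 3\right) = - 2059 \left(\frac{0}{-3} - 3\right) = - 2059 \left(0 \left(- \frac{1}{3}\right) - 3\right) = - 2059 \left(0 - 3\right) = \left(-2059\right) \left(-3\right) = 6177$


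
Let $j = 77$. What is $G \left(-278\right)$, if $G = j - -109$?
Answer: $-51708$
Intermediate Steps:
$G = 186$ ($G = 77 - -109 = 77 + 109 = 186$)
$G \left(-278\right) = 186 \left(-278\right) = -51708$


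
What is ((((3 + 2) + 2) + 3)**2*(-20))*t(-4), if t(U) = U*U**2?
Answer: 128000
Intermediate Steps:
t(U) = U**3
((((3 + 2) + 2) + 3)**2*(-20))*t(-4) = ((((3 + 2) + 2) + 3)**2*(-20))*(-4)**3 = (((5 + 2) + 3)**2*(-20))*(-64) = ((7 + 3)**2*(-20))*(-64) = (10**2*(-20))*(-64) = (100*(-20))*(-64) = -2000*(-64) = 128000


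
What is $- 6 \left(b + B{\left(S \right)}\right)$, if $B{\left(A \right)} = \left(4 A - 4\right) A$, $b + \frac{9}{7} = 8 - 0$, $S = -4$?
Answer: $- \frac{3642}{7} \approx -520.29$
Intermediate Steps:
$b = \frac{47}{7}$ ($b = - \frac{9}{7} + \left(8 - 0\right) = - \frac{9}{7} + \left(8 + 0\right) = - \frac{9}{7} + 8 = \frac{47}{7} \approx 6.7143$)
$B{\left(A \right)} = A \left(-4 + 4 A\right)$ ($B{\left(A \right)} = \left(-4 + 4 A\right) A = A \left(-4 + 4 A\right)$)
$- 6 \left(b + B{\left(S \right)}\right) = - 6 \left(\frac{47}{7} + 4 \left(-4\right) \left(-1 - 4\right)\right) = - 6 \left(\frac{47}{7} + 4 \left(-4\right) \left(-5\right)\right) = - 6 \left(\frac{47}{7} + 80\right) = \left(-6\right) \frac{607}{7} = - \frac{3642}{7}$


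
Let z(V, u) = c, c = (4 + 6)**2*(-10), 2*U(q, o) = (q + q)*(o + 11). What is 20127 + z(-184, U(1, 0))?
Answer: 19127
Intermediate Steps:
U(q, o) = q*(11 + o) (U(q, o) = ((q + q)*(o + 11))/2 = ((2*q)*(11 + o))/2 = (2*q*(11 + o))/2 = q*(11 + o))
c = -1000 (c = 10**2*(-10) = 100*(-10) = -1000)
z(V, u) = -1000
20127 + z(-184, U(1, 0)) = 20127 - 1000 = 19127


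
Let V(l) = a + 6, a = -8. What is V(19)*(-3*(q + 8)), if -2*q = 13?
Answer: 9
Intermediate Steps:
q = -13/2 (q = -½*13 = -13/2 ≈ -6.5000)
V(l) = -2 (V(l) = -8 + 6 = -2)
V(19)*(-3*(q + 8)) = -(-6)*(-13/2 + 8) = -(-6)*3/2 = -2*(-9/2) = 9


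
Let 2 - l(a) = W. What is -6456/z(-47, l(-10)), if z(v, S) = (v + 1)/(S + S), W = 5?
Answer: -19368/23 ≈ -842.09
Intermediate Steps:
l(a) = -3 (l(a) = 2 - 1*5 = 2 - 5 = -3)
z(v, S) = (1 + v)/(2*S) (z(v, S) = (1 + v)/((2*S)) = (1 + v)*(1/(2*S)) = (1 + v)/(2*S))
-6456/z(-47, l(-10)) = -6456*(-6/(1 - 47)) = -6456/((½)*(-⅓)*(-46)) = -6456/23/3 = -6456*3/23 = -19368/23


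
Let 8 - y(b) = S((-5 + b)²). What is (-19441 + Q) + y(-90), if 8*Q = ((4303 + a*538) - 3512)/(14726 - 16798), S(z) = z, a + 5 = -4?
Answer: -471715757/16576 ≈ -28458.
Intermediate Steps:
a = -9 (a = -5 - 4 = -9)
y(b) = 8 - (-5 + b)²
Q = 4051/16576 (Q = (((4303 - 9*538) - 3512)/(14726 - 16798))/8 = (((4303 - 4842) - 3512)/(-2072))/8 = ((-539 - 3512)*(-1/2072))/8 = (-4051*(-1/2072))/8 = (⅛)*(4051/2072) = 4051/16576 ≈ 0.24439)
(-19441 + Q) + y(-90) = (-19441 + 4051/16576) + (8 - (-5 - 90)²) = -322249965/16576 + (8 - 1*(-95)²) = -322249965/16576 + (8 - 1*9025) = -322249965/16576 + (8 - 9025) = -322249965/16576 - 9017 = -471715757/16576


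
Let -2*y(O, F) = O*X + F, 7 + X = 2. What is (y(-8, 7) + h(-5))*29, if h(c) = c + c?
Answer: -1943/2 ≈ -971.50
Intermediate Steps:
X = -5 (X = -7 + 2 = -5)
h(c) = 2*c
y(O, F) = -F/2 + 5*O/2 (y(O, F) = -(O*(-5) + F)/2 = -(-5*O + F)/2 = -(F - 5*O)/2 = -F/2 + 5*O/2)
(y(-8, 7) + h(-5))*29 = ((-1/2*7 + (5/2)*(-8)) + 2*(-5))*29 = ((-7/2 - 20) - 10)*29 = (-47/2 - 10)*29 = -67/2*29 = -1943/2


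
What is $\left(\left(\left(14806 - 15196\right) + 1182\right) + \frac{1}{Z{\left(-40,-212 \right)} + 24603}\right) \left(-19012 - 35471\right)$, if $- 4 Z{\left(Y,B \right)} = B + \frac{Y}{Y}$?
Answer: $- \frac{4255635529860}{98623} \approx -4.3151 \cdot 10^{7}$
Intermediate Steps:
$Z{\left(Y,B \right)} = - \frac{1}{4} - \frac{B}{4}$ ($Z{\left(Y,B \right)} = - \frac{B + \frac{Y}{Y}}{4} = - \frac{B + 1}{4} = - \frac{1 + B}{4} = - \frac{1}{4} - \frac{B}{4}$)
$\left(\left(\left(14806 - 15196\right) + 1182\right) + \frac{1}{Z{\left(-40,-212 \right)} + 24603}\right) \left(-19012 - 35471\right) = \left(\left(\left(14806 - 15196\right) + 1182\right) + \frac{1}{\left(- \frac{1}{4} - -53\right) + 24603}\right) \left(-19012 - 35471\right) = \left(\left(-390 + 1182\right) + \frac{1}{\left(- \frac{1}{4} + 53\right) + 24603}\right) \left(-54483\right) = \left(792 + \frac{1}{\frac{211}{4} + 24603}\right) \left(-54483\right) = \left(792 + \frac{1}{\frac{98623}{4}}\right) \left(-54483\right) = \left(792 + \frac{4}{98623}\right) \left(-54483\right) = \frac{78109420}{98623} \left(-54483\right) = - \frac{4255635529860}{98623}$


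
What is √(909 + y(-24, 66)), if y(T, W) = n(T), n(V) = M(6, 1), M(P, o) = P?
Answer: √915 ≈ 30.249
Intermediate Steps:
n(V) = 6
y(T, W) = 6
√(909 + y(-24, 66)) = √(909 + 6) = √915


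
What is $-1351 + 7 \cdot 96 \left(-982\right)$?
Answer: $-661255$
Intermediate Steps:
$-1351 + 7 \cdot 96 \left(-982\right) = -1351 + 672 \left(-982\right) = -1351 - 659904 = -661255$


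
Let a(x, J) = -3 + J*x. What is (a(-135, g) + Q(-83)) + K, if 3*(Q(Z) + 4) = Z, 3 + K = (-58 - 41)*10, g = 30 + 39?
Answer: -31028/3 ≈ -10343.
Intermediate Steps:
g = 69
K = -993 (K = -3 + (-58 - 41)*10 = -3 - 99*10 = -3 - 990 = -993)
Q(Z) = -4 + Z/3
(a(-135, g) + Q(-83)) + K = ((-3 + 69*(-135)) + (-4 + (⅓)*(-83))) - 993 = ((-3 - 9315) + (-4 - 83/3)) - 993 = (-9318 - 95/3) - 993 = -28049/3 - 993 = -31028/3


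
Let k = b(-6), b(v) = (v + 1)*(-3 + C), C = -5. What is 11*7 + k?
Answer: 117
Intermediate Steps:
b(v) = -8 - 8*v (b(v) = (v + 1)*(-3 - 5) = (1 + v)*(-8) = -8 - 8*v)
k = 40 (k = -8 - 8*(-6) = -8 + 48 = 40)
11*7 + k = 11*7 + 40 = 77 + 40 = 117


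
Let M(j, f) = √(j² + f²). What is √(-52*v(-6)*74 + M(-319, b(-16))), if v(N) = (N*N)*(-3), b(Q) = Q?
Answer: √(415584 + 17*√353) ≈ 644.91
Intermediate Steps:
M(j, f) = √(f² + j²)
v(N) = -3*N² (v(N) = N²*(-3) = -3*N²)
√(-52*v(-6)*74 + M(-319, b(-16))) = √(-(-156)*(-6)²*74 + √((-16)² + (-319)²)) = √(-(-156)*36*74 + √(256 + 101761)) = √(-52*(-108)*74 + √102017) = √(5616*74 + 17*√353) = √(415584 + 17*√353)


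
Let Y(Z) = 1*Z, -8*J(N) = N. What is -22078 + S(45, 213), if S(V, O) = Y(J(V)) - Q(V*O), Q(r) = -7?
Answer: -176613/8 ≈ -22077.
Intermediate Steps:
J(N) = -N/8
Y(Z) = Z
S(V, O) = 7 - V/8 (S(V, O) = -V/8 - 1*(-7) = -V/8 + 7 = 7 - V/8)
-22078 + S(45, 213) = -22078 + (7 - 1/8*45) = -22078 + (7 - 45/8) = -22078 + 11/8 = -176613/8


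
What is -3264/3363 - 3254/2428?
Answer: -3144699/1360894 ≈ -2.3108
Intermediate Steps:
-3264/3363 - 3254/2428 = -3264*1/3363 - 3254*1/2428 = -1088/1121 - 1627/1214 = -3144699/1360894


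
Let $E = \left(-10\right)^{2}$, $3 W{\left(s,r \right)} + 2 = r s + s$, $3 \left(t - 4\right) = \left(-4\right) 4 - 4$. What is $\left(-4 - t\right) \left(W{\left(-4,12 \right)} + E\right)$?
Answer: $- \frac{328}{3} \approx -109.33$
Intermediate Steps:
$t = - \frac{8}{3}$ ($t = 4 + \frac{\left(-4\right) 4 - 4}{3} = 4 + \frac{-16 - 4}{3} = 4 + \frac{1}{3} \left(-20\right) = 4 - \frac{20}{3} = - \frac{8}{3} \approx -2.6667$)
$W{\left(s,r \right)} = - \frac{2}{3} + \frac{s}{3} + \frac{r s}{3}$ ($W{\left(s,r \right)} = - \frac{2}{3} + \frac{r s + s}{3} = - \frac{2}{3} + \frac{s + r s}{3} = - \frac{2}{3} + \left(\frac{s}{3} + \frac{r s}{3}\right) = - \frac{2}{3} + \frac{s}{3} + \frac{r s}{3}$)
$E = 100$
$\left(-4 - t\right) \left(W{\left(-4,12 \right)} + E\right) = \left(-4 - - \frac{8}{3}\right) \left(\left(- \frac{2}{3} + \frac{1}{3} \left(-4\right) + \frac{1}{3} \cdot 12 \left(-4\right)\right) + 100\right) = \left(-4 + \frac{8}{3}\right) \left(\left(- \frac{2}{3} - \frac{4}{3} - 16\right) + 100\right) = - \frac{4 \left(-18 + 100\right)}{3} = \left(- \frac{4}{3}\right) 82 = - \frac{328}{3}$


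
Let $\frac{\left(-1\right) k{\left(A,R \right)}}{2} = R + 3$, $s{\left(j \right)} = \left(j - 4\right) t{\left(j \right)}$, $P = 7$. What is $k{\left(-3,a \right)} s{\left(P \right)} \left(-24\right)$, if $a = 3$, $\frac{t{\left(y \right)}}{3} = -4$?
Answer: $-10368$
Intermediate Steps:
$t{\left(y \right)} = -12$ ($t{\left(y \right)} = 3 \left(-4\right) = -12$)
$s{\left(j \right)} = 48 - 12 j$ ($s{\left(j \right)} = \left(j - 4\right) \left(-12\right) = \left(-4 + j\right) \left(-12\right) = 48 - 12 j$)
$k{\left(A,R \right)} = -6 - 2 R$ ($k{\left(A,R \right)} = - 2 \left(R + 3\right) = - 2 \left(3 + R\right) = -6 - 2 R$)
$k{\left(-3,a \right)} s{\left(P \right)} \left(-24\right) = \left(-6 - 6\right) \left(48 - 84\right) \left(-24\right) = \left(-12\right) \left(-36\right) \left(-24\right) = 432 \left(-24\right) = -10368$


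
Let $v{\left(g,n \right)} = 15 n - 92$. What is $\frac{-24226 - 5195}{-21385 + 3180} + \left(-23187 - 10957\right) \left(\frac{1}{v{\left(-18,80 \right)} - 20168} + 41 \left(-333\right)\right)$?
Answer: $\frac{8087719397617469}{17349365} \approx 4.6617 \cdot 10^{8}$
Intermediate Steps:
$v{\left(g,n \right)} = -92 + 15 n$
$\frac{-24226 - 5195}{-21385 + 3180} + \left(-23187 - 10957\right) \left(\frac{1}{v{\left(-18,80 \right)} - 20168} + 41 \left(-333\right)\right) = \frac{-24226 - 5195}{-21385 + 3180} + \left(-23187 - 10957\right) \left(\frac{1}{\left(-92 + 15 \cdot 80\right) - 20168} + 41 \left(-333\right)\right) = - \frac{29421}{-18205} - 34144 \left(\frac{1}{\left(-92 + 1200\right) - 20168} - 13653\right) = \left(-29421\right) \left(- \frac{1}{18205}\right) - 34144 \left(\frac{1}{1108 - 20168} - 13653\right) = \frac{29421}{18205} - 34144 \left(\frac{1}{-19060} - 13653\right) = \frac{29421}{18205} - 34144 \left(- \frac{1}{19060} - 13653\right) = \frac{29421}{18205} - - \frac{2221290681016}{4765} = \frac{29421}{18205} + \frac{2221290681016}{4765} = \frac{8087719397617469}{17349365}$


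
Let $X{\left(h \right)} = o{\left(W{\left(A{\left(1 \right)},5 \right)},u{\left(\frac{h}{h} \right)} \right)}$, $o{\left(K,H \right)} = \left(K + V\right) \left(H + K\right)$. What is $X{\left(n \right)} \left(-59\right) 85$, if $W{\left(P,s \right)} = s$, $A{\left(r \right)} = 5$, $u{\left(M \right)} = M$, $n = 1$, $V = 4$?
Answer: $-270810$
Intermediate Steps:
$o{\left(K,H \right)} = \left(4 + K\right) \left(H + K\right)$ ($o{\left(K,H \right)} = \left(K + 4\right) \left(H + K\right) = \left(4 + K\right) \left(H + K\right)$)
$X{\left(h \right)} = 54$ ($X{\left(h \right)} = 5^{2} + 4 \frac{h}{h} + 4 \cdot 5 + \frac{h}{h} 5 = 25 + 4 \cdot 1 + 20 + 1 \cdot 5 = 25 + 4 + 20 + 5 = 54$)
$X{\left(n \right)} \left(-59\right) 85 = 54 \left(-59\right) 85 = \left(-3186\right) 85 = -270810$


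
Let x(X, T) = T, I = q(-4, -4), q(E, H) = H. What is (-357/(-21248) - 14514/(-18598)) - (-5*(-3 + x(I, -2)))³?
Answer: -3087110483521/197585152 ≈ -15624.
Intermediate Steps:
I = -4
(-357/(-21248) - 14514/(-18598)) - (-5*(-3 + x(I, -2)))³ = (-357/(-21248) - 14514/(-18598)) - (-5*(-3 - 2))³ = (-357*(-1/21248) - 14514*(-1/18598)) - (-5*(-5))³ = (357/21248 + 7257/9299) - 1*25³ = 157516479/197585152 - 1*15625 = 157516479/197585152 - 15625 = -3087110483521/197585152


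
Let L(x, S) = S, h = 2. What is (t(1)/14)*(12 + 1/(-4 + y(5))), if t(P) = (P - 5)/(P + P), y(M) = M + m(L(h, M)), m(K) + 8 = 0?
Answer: -83/49 ≈ -1.6939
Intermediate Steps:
m(K) = -8 (m(K) = -8 + 0 = -8)
y(M) = -8 + M (y(M) = M - 8 = -8 + M)
t(P) = (-5 + P)/(2*P) (t(P) = (-5 + P)/((2*P)) = (-5 + P)*(1/(2*P)) = (-5 + P)/(2*P))
(t(1)/14)*(12 + 1/(-4 + y(5))) = (((½)*(-5 + 1)/1)/14)*(12 + 1/(-4 + (-8 + 5))) = (((½)*1*(-4))*(1/14))*(12 + 1/(-4 - 3)) = (-2*1/14)*(12 + 1/(-7)) = -(12 - ⅐)/7 = -⅐*83/7 = -83/49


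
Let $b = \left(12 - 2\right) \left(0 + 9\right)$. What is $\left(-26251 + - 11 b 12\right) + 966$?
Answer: $-37165$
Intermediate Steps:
$b = 90$ ($b = 10 \cdot 9 = 90$)
$\left(-26251 + - 11 b 12\right) + 966 = \left(-26251 + \left(-11\right) 90 \cdot 12\right) + 966 = \left(-26251 - 11880\right) + 966 = -38131 + 966 = -37165$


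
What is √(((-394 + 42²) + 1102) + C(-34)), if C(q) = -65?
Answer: √2407 ≈ 49.061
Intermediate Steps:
√(((-394 + 42²) + 1102) + C(-34)) = √(((-394 + 42²) + 1102) - 65) = √(((-394 + 1764) + 1102) - 65) = √((1370 + 1102) - 65) = √(2472 - 65) = √2407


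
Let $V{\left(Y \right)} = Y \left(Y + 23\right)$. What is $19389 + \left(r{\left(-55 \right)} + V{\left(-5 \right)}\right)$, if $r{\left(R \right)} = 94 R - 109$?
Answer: $14020$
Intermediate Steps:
$V{\left(Y \right)} = Y \left(23 + Y\right)$
$r{\left(R \right)} = -109 + 94 R$
$19389 + \left(r{\left(-55 \right)} + V{\left(-5 \right)}\right) = 19389 + \left(\left(-109 + 94 \left(-55\right)\right) - 5 \left(23 - 5\right)\right) = 19389 - 5369 = 14020$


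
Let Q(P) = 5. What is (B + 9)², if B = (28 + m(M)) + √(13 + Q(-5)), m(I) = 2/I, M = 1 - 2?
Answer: 1243 + 210*√2 ≈ 1540.0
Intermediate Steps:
M = -1
B = 26 + 3*√2 (B = (28 + 2/(-1)) + √(13 + 5) = (28 + 2*(-1)) + √18 = (28 - 2) + 3*√2 = 26 + 3*√2 ≈ 30.243)
(B + 9)² = ((26 + 3*√2) + 9)² = (35 + 3*√2)²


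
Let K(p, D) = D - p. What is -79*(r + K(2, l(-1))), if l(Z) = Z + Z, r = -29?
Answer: 2607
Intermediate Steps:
l(Z) = 2*Z
-79*(r + K(2, l(-1))) = -79*(-29 + (2*(-1) - 1*2)) = -79*(-29 + (-2 - 2)) = -79*(-29 - 4) = -79*(-33) = 2607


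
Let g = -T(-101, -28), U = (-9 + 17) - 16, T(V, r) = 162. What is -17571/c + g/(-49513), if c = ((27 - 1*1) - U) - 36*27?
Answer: 12987237/693182 ≈ 18.736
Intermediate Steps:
U = -8 (U = 8 - 16 = -8)
g = -162 (g = -1*162 = -162)
c = -938 (c = ((27 - 1*1) - 1*(-8)) - 36*27 = ((27 - 1) + 8) - 972 = (26 + 8) - 972 = 34 - 972 = -938)
-17571/c + g/(-49513) = -17571/(-938) - 162/(-49513) = -17571*(-1/938) - 162*(-1/49513) = 17571/938 + 162/49513 = 12987237/693182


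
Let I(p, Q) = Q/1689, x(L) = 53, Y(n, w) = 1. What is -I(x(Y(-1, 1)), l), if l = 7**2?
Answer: -49/1689 ≈ -0.029011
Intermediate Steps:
l = 49
I(p, Q) = Q/1689 (I(p, Q) = Q*(1/1689) = Q/1689)
-I(x(Y(-1, 1)), l) = -49/1689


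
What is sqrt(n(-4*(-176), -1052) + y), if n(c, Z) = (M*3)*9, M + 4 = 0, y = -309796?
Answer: 4*I*sqrt(19369) ≈ 556.69*I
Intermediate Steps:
M = -4 (M = -4 + 0 = -4)
n(c, Z) = -108 (n(c, Z) = -4*3*9 = -12*9 = -108)
sqrt(n(-4*(-176), -1052) + y) = sqrt(-108 - 309796) = sqrt(-309904) = 4*I*sqrt(19369)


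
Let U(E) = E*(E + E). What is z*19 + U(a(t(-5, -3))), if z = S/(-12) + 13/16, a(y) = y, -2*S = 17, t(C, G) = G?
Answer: 2251/48 ≈ 46.896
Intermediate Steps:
S = -17/2 (S = -1/2*17 = -17/2 ≈ -8.5000)
U(E) = 2*E**2 (U(E) = E*(2*E) = 2*E**2)
z = 73/48 (z = -17/2/(-12) + 13/16 = -17/2*(-1/12) + 13*(1/16) = 17/24 + 13/16 = 73/48 ≈ 1.5208)
z*19 + U(a(t(-5, -3))) = (73/48)*19 + 2*(-3)**2 = 1387/48 + 2*9 = 1387/48 + 18 = 2251/48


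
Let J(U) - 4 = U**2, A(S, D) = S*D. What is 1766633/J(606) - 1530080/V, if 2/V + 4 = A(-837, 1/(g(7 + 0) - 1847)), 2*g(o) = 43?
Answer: 1210910828168361/446931080 ≈ 2.7094e+6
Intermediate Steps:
g(o) = 43/2 (g(o) = (1/2)*43 = 43/2)
A(S, D) = D*S
V = -1217/2155 (V = 2/(-4 - 837/(43/2 - 1847)) = 2/(-4 - 837/(-3651/2)) = 2/(-4 - 2/3651*(-837)) = 2/(-4 + 558/1217) = 2/(-4310/1217) = 2*(-1217/4310) = -1217/2155 ≈ -0.56473)
J(U) = 4 + U**2
1766633/J(606) - 1530080/V = 1766633/(4 + 606**2) - 1530080/(-1217/2155) = 1766633/(4 + 367236) - 1530080*(-2155/1217) = 1766633/367240 + 3297322400/1217 = 1210910828168361/446931080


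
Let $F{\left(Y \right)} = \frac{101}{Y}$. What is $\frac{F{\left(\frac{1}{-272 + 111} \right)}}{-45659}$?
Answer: $\frac{16261}{45659} \approx 0.35614$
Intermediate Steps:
$\frac{F{\left(\frac{1}{-272 + 111} \right)}}{-45659} = \frac{101 \frac{1}{\frac{1}{-272 + 111}}}{-45659} = \frac{101}{\frac{1}{-161}} \left(- \frac{1}{45659}\right) = \frac{101}{- \frac{1}{161}} \left(- \frac{1}{45659}\right) = 101 \left(-161\right) \left(- \frac{1}{45659}\right) = \left(-16261\right) \left(- \frac{1}{45659}\right) = \frac{16261}{45659}$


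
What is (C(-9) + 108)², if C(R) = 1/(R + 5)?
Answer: 185761/16 ≈ 11610.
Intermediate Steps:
C(R) = 1/(5 + R)
(C(-9) + 108)² = (1/(5 - 9) + 108)² = (1/(-4) + 108)² = (-¼ + 108)² = (431/4)² = 185761/16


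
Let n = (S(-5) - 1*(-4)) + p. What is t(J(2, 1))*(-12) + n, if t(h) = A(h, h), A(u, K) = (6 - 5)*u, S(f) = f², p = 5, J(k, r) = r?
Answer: 22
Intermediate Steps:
A(u, K) = u (A(u, K) = 1*u = u)
t(h) = h
n = 34 (n = ((-5)² - 1*(-4)) + 5 = (25 + 4) + 5 = 29 + 5 = 34)
t(J(2, 1))*(-12) + n = 1*(-12) + 34 = -12 + 34 = 22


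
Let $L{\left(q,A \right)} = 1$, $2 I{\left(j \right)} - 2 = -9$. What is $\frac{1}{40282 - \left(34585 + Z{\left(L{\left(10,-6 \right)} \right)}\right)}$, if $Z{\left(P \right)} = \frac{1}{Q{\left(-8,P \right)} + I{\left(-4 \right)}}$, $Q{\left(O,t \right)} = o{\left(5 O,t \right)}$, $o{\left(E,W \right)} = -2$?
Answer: $\frac{11}{62669} \approx 0.00017553$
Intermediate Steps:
$Q{\left(O,t \right)} = -2$
$I{\left(j \right)} = - \frac{7}{2}$ ($I{\left(j \right)} = 1 + \frac{1}{2} \left(-9\right) = 1 - \frac{9}{2} = - \frac{7}{2}$)
$Z{\left(P \right)} = - \frac{2}{11}$ ($Z{\left(P \right)} = \frac{1}{-2 - \frac{7}{2}} = \frac{1}{- \frac{11}{2}} = - \frac{2}{11}$)
$\frac{1}{40282 - \left(34585 + Z{\left(L{\left(10,-6 \right)} \right)}\right)} = \frac{1}{40282 - \frac{380433}{11}} = \frac{1}{\frac{62669}{11}} = \frac{11}{62669}$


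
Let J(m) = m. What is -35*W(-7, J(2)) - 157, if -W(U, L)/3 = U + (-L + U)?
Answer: -1837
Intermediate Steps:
W(U, L) = -6*U + 3*L (W(U, L) = -3*(U + (-L + U)) = -3*(U + (U - L)) = -3*(-L + 2*U) = -6*U + 3*L)
-35*W(-7, J(2)) - 157 = -35*(-6*(-7) + 3*2) - 157 = -35*(42 + 6) - 157 = -35*48 - 157 = -1680 - 157 = -1837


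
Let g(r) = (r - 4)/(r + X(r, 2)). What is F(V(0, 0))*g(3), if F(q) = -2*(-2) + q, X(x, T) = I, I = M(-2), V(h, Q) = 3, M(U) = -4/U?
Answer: -7/5 ≈ -1.4000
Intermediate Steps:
I = 2 (I = -4/(-2) = -4*(-½) = 2)
X(x, T) = 2
g(r) = (-4 + r)/(2 + r) (g(r) = (r - 4)/(r + 2) = (-4 + r)/(2 + r))
F(q) = 4 + q
F(V(0, 0))*g(3) = (4 + 3)*((-4 + 3)/(2 + 3)) = 7*(-1/5) = 7*((⅕)*(-1)) = 7*(-⅕) = -7/5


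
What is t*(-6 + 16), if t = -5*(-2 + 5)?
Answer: -150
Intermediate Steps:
t = -15 (t = -5*3 = -15)
t*(-6 + 16) = -15*(-6 + 16) = -15*10 = -150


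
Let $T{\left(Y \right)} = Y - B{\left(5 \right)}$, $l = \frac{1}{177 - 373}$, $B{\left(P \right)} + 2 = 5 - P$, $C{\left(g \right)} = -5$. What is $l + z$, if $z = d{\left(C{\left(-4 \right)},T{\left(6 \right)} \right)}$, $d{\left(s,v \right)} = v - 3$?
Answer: $\frac{979}{196} \approx 4.9949$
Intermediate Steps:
$B{\left(P \right)} = 3 - P$ ($B{\left(P \right)} = -2 - \left(-5 + P\right) = 3 - P$)
$l = - \frac{1}{196}$ ($l = \frac{1}{-196} = - \frac{1}{196} \approx -0.005102$)
$T{\left(Y \right)} = 2 + Y$ ($T{\left(Y \right)} = Y - \left(3 - 5\right) = Y - -2 = Y + 2 = 2 + Y$)
$d{\left(s,v \right)} = -3 + v$ ($d{\left(s,v \right)} = v - 3 = -3 + v$)
$z = 5$ ($z = -3 + \left(2 + 6\right) = -3 + 8 = 5$)
$l + z = - \frac{1}{196} + 5 = \frac{979}{196}$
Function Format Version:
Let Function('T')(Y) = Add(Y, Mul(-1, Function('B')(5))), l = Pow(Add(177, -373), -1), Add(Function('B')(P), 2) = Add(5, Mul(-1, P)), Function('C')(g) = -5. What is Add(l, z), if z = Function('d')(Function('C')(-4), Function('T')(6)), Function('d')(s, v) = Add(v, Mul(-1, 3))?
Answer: Rational(979, 196) ≈ 4.9949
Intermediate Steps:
Function('B')(P) = Add(3, Mul(-1, P)) (Function('B')(P) = Add(-2, Add(5, Mul(-1, P))) = Add(3, Mul(-1, P)))
l = Rational(-1, 196) (l = Pow(-196, -1) = Rational(-1, 196) ≈ -0.0051020)
Function('T')(Y) = Add(2, Y) (Function('T')(Y) = Add(Y, Mul(-1, Add(3, Mul(-1, 5)))) = Add(Y, Mul(-1, Add(3, -5))) = Add(Y, Mul(-1, -2)) = Add(Y, 2) = Add(2, Y))
Function('d')(s, v) = Add(-3, v) (Function('d')(s, v) = Add(v, -3) = Add(-3, v))
z = 5 (z = Add(-3, Add(2, 6)) = Add(-3, 8) = 5)
Add(l, z) = Add(Rational(-1, 196), 5) = Rational(979, 196)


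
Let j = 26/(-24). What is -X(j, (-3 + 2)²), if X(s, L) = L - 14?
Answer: 13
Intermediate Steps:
j = -13/12 (j = 26*(-1/24) = -13/12 ≈ -1.0833)
X(s, L) = -14 + L
-X(j, (-3 + 2)²) = -(-14 + (-3 + 2)²) = -(-14 + (-1)²) = -(-14 + 1) = -1*(-13) = 13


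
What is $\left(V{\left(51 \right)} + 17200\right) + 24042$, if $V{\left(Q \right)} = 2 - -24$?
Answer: $41268$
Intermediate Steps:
$V{\left(Q \right)} = 26$ ($V{\left(Q \right)} = 2 + 24 = 26$)
$\left(V{\left(51 \right)} + 17200\right) + 24042 = \left(26 + 17200\right) + 24042 = 17226 + 24042 = 41268$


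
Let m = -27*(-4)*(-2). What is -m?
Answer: 216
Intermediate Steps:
m = -216 (m = 108*(-2) = -216)
-m = -1*(-216) = 216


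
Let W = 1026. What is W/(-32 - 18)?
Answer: -513/25 ≈ -20.520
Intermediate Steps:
W/(-32 - 18) = 1026/(-32 - 18) = 1026/(-50) = 1026*(-1/50) = -513/25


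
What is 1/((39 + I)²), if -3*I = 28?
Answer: 9/7921 ≈ 0.0011362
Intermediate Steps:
I = -28/3 (I = -⅓*28 = -28/3 ≈ -9.3333)
1/((39 + I)²) = 1/((39 - 28/3)²) = 1/((89/3)²) = 1/(7921/9) = 9/7921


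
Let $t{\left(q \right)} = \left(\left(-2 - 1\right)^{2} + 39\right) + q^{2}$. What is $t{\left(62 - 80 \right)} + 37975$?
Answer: $38347$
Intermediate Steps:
$t{\left(q \right)} = 48 + q^{2}$ ($t{\left(q \right)} = \left(\left(-3\right)^{2} + 39\right) + q^{2} = \left(9 + 39\right) + q^{2} = 48 + q^{2}$)
$t{\left(62 - 80 \right)} + 37975 = \left(48 + \left(62 - 80\right)^{2}\right) + 37975 = \left(48 + \left(-18\right)^{2}\right) + 37975 = \left(48 + 324\right) + 37975 = 372 + 37975 = 38347$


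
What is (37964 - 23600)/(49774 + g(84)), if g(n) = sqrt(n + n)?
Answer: 178738434/619362727 - 7182*sqrt(42)/619362727 ≈ 0.28851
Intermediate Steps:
g(n) = sqrt(2)*sqrt(n) (g(n) = sqrt(2*n) = sqrt(2)*sqrt(n))
(37964 - 23600)/(49774 + g(84)) = (37964 - 23600)/(49774 + sqrt(2)*sqrt(84)) = 14364/(49774 + sqrt(2)*(2*sqrt(21))) = 14364/(49774 + 2*sqrt(42))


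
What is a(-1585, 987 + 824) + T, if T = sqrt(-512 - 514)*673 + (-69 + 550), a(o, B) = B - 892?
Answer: 1400 + 2019*I*sqrt(114) ≈ 1400.0 + 21557.0*I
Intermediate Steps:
a(o, B) = -892 + B
T = 481 + 2019*I*sqrt(114) (T = sqrt(-1026)*673 + 481 = (3*I*sqrt(114))*673 + 481 = 2019*I*sqrt(114) + 481 = 481 + 2019*I*sqrt(114) ≈ 481.0 + 21557.0*I)
a(-1585, 987 + 824) + T = (-892 + (987 + 824)) + (481 + 2019*I*sqrt(114)) = (-892 + 1811) + (481 + 2019*I*sqrt(114)) = 919 + (481 + 2019*I*sqrt(114)) = 1400 + 2019*I*sqrt(114)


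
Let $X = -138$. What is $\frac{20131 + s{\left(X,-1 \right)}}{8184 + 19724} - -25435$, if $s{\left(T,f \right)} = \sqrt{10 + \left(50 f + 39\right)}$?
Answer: $\frac{709860111}{27908} + \frac{i}{27908} \approx 25436.0 + 3.5832 \cdot 10^{-5} i$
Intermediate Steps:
$s{\left(T,f \right)} = \sqrt{49 + 50 f}$ ($s{\left(T,f \right)} = \sqrt{10 + \left(39 + 50 f\right)} = \sqrt{49 + 50 f}$)
$\frac{20131 + s{\left(X,-1 \right)}}{8184 + 19724} - -25435 = \frac{20131 + \sqrt{49 + 50 \left(-1\right)}}{8184 + 19724} - -25435 = \frac{20131 + \sqrt{49 - 50}}{27908} + 25435 = \left(20131 + \sqrt{-1}\right) \frac{1}{27908} + 25435 = \left(20131 + i\right) \frac{1}{27908} + 25435 = \left(\frac{20131}{27908} + \frac{i}{27908}\right) + 25435 = \frac{709860111}{27908} + \frac{i}{27908}$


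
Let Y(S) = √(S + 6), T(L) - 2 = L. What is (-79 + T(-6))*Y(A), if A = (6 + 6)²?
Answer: -415*√6 ≈ -1016.5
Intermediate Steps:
T(L) = 2 + L
A = 144 (A = 12² = 144)
Y(S) = √(6 + S)
(-79 + T(-6))*Y(A) = (-79 + (2 - 6))*√(6 + 144) = (-79 - 4)*√150 = -415*√6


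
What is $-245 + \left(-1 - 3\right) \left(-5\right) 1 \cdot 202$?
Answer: $3795$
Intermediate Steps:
$-245 + \left(-1 - 3\right) \left(-5\right) 1 \cdot 202 = -245 + \left(-4\right) \left(-5\right) 1 \cdot 202 = -245 + 20 \cdot 1 \cdot 202 = -245 + 20 \cdot 202 = -245 + 4040 = 3795$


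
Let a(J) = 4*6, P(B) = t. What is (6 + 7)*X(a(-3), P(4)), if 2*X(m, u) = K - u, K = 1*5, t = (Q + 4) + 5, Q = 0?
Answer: -26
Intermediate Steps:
t = 9 (t = (0 + 4) + 5 = 4 + 5 = 9)
P(B) = 9
K = 5
a(J) = 24
X(m, u) = 5/2 - u/2 (X(m, u) = (5 - u)/2 = 5/2 - u/2)
(6 + 7)*X(a(-3), P(4)) = (6 + 7)*(5/2 - 1/2*9) = 13*(5/2 - 9/2) = 13*(-2) = -26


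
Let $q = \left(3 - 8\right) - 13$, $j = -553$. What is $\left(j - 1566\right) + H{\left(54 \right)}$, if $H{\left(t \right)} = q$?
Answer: $-2137$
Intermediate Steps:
$q = -18$ ($q = -5 - 13 = -18$)
$H{\left(t \right)} = -18$
$\left(j - 1566\right) + H{\left(54 \right)} = \left(-553 - 1566\right) - 18 = -2119 - 18 = -2137$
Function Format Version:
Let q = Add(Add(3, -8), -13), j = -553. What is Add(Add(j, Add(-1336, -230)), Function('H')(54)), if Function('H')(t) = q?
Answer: -2137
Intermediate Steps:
q = -18 (q = Add(-5, -13) = -18)
Function('H')(t) = -18
Add(Add(j, Add(-1336, -230)), Function('H')(54)) = Add(Add(-553, Add(-1336, -230)), -18) = Add(Add(-553, -1566), -18) = Add(-2119, -18) = -2137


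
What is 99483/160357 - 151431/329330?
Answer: 8479715523/52810370810 ≈ 0.16057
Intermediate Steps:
99483/160357 - 151431/329330 = 8479715523/52810370810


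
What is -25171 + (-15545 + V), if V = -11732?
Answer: -52448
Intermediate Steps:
-25171 + (-15545 + V) = -25171 + (-15545 - 11732) = -25171 - 27277 = -52448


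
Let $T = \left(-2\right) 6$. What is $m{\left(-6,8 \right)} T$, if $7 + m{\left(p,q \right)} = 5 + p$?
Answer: $96$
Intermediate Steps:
$m{\left(p,q \right)} = -2 + p$ ($m{\left(p,q \right)} = -7 + \left(5 + p\right) = -2 + p$)
$T = -12$
$m{\left(-6,8 \right)} T = \left(-2 - 6\right) \left(-12\right) = \left(-8\right) \left(-12\right) = 96$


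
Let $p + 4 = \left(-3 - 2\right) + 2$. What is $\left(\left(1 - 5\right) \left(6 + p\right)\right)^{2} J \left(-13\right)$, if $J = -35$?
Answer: $7280$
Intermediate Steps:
$p = -7$ ($p = -4 + \left(\left(-3 - 2\right) + 2\right) = -4 + \left(-5 + 2\right) = -4 - 3 = -7$)
$\left(\left(1 - 5\right) \left(6 + p\right)\right)^{2} J \left(-13\right) = \left(\left(1 - 5\right) \left(6 - 7\right)\right)^{2} \left(-35\right) \left(-13\right) = \left(\left(-4\right) \left(-1\right)\right)^{2} \left(-35\right) \left(-13\right) = 4^{2} \left(-35\right) \left(-13\right) = 16 \left(-35\right) \left(-13\right) = \left(-560\right) \left(-13\right) = 7280$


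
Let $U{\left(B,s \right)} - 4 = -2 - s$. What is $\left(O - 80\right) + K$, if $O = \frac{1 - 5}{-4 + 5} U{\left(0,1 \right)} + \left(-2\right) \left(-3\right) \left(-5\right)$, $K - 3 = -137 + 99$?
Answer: $-149$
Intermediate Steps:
$U{\left(B,s \right)} = 2 - s$ ($U{\left(B,s \right)} = 4 - \left(2 + s\right) = 2 - s$)
$K = -35$ ($K = 3 + \left(-137 + 99\right) = 3 - 38 = -35$)
$O = -34$ ($O = \frac{1 - 5}{-4 + 5} \left(2 - 1\right) + \left(-2\right) \left(-3\right) \left(-5\right) = - \frac{4}{1} \left(2 - 1\right) + 6 \left(-5\right) = \left(-4\right) 1 \cdot 1 - 30 = \left(-4\right) 1 - 30 = -4 - 30 = -34$)
$\left(O - 80\right) + K = \left(-34 - 80\right) - 35 = -114 - 35 = -149$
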